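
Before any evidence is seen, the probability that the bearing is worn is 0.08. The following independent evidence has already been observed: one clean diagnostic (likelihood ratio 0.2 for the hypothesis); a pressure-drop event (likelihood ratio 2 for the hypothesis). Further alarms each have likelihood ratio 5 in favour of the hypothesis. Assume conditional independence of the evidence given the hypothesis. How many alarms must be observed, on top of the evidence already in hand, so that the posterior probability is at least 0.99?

Prior odds = 0.08/0.92 = 2/23.
Combined Bayes factor of the evidence already in hand = 0.2 × 2 = 0.4.
Odds after that evidence = (2/23) × 0.4 = 4/115.
Target odds = 0.99/0.01 = 99.
Need 5ⁿ ≥ 99 ÷ (4/115) = 2846.25.
5⁴ = 625 falls short of 2846.25 but 5⁵ = 3125 reaches it, so n = 5.

5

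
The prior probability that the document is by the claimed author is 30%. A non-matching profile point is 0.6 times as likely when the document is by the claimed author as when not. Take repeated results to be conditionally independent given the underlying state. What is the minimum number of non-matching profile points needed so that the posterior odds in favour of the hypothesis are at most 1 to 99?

Prior odds: 0.3 ÷ 0.7 = 3/7.
Likelihood ratio per non-matching profile point = 0.6.
Target odds = 1/99.
Need (3/7) × 0.6ⁿ ≤ 1/99, i.e. 0.6ⁿ ≤ 7/297.
0.6⁷ = 2187/78125 is still above 7/297 but 0.6⁸ = 6561/390625 is at or below it, so n = 8.

8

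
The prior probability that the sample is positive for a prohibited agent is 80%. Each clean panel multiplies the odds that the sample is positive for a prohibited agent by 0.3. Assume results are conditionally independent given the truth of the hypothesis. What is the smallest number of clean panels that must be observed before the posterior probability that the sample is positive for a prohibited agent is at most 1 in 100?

5

Prior odds: 0.8 ÷ 0.2 = 4.
Likelihood ratio per clean panel = 0.3.
Target odds: 0.01 ÷ 0.99 = 1/99.
Need 4 × 0.3ⁿ ≤ 1/99, i.e. 0.3ⁿ ≤ 1/396.
0.3⁴ = 0.0081 is still above 1/396 but 0.3⁵ = 243/100000 is at or below it, so n = 5.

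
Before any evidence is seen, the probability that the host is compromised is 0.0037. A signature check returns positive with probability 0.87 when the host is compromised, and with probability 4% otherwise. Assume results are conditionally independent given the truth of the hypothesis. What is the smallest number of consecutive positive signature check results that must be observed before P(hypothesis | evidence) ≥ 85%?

Prior odds = 0.0037/0.9963 = 37/9963.
Likelihood ratio of a positive result = 0.87/0.04 = 21.75.
Target posterior odds = 0.85/0.15 = 17/3.
Need (37/9963) × 21.75ⁿ ≥ 17/3, i.e. 21.75ⁿ ≥ 56457/37.
21.75² = 473.0625 falls short of 56457/37 but 21.75³ = 658503/64 reaches it, so n = 3.

3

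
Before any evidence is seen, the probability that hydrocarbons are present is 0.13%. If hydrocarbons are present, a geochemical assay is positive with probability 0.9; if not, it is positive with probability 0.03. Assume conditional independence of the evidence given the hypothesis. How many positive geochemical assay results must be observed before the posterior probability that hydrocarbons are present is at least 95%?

Prior odds = 0.0013/0.9987 = 13/9987.
Likelihood ratio of a positive = 0.9/0.03 = 30.
Target odds: 0.95 ÷ 0.05 = 19.
Require 30ⁿ ≥ 19 ÷ (13/9987) = 189753/13.
30² = 900 falls short of 189753/13 but 30³ = 27000 reaches it, so n = 3.

3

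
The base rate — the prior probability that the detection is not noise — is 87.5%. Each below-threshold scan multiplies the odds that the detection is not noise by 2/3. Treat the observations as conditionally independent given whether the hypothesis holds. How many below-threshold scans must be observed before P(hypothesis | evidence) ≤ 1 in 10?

11

Prior odds = 0.875/0.125 = 7.
Likelihood ratio per below-threshold scan = 2/3.
Target odds: 0.1 ÷ 0.9 = 1/9.
Require (2/3)ⁿ ≤ 1/9 ÷ 7 = 1/63.
(2/3)¹⁰ = 1024/59049 is still above 1/63 but (2/3)¹¹ = 2048/177147 is at or below it, so n = 11.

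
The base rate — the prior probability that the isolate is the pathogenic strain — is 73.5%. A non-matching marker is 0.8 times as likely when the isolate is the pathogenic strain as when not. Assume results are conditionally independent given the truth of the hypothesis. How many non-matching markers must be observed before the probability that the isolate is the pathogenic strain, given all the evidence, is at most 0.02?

Prior odds = 0.735/0.265 = 147/53.
Likelihood ratio per non-matching marker = 0.8.
Target posterior odds = 0.02/0.98 = 1/49.
Require 0.8ⁿ ≤ 1/49 ÷ (147/53) = 53/7203.
0.8²² ≈0.0073787 is still above 53/7203 but 0.8²³ ≈0.00590296 is at or below it, so n = 23.

23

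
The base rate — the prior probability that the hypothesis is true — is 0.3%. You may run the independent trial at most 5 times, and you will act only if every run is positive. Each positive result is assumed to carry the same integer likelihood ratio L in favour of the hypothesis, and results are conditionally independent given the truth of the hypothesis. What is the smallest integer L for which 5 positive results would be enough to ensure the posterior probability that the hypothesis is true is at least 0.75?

Prior odds = 0.003/0.997 = 3/997.
Target odds = 0.75/0.25 = 3.
Need L⁵ ≥ 3 ÷ (3/997) = 997.
3⁵ = 243 < 997 ≤ 1024 = 4⁵, so L = 4.

4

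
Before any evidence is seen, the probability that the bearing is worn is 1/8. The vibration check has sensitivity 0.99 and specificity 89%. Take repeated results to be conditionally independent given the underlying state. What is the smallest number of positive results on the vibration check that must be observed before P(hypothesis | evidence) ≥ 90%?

2

Prior odds: 0.125 ÷ 0.875 = 1/7.
False-positive rate = 1 − 0.89 = 0.11; likelihood ratio of a positive = 0.99/0.11 = 9.
Target odds: 0.9 ÷ 0.1 = 9.
Need (1/7) × 9ⁿ ≥ 9, i.e. 9ⁿ ≥ 63.
9¹ = 9 falls short of 63 but 9² = 81 reaches it, so n = 2.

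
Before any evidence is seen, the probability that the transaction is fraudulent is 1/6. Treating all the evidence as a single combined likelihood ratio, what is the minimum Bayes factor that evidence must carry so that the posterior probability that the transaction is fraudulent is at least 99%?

495

Prior odds = (1/6)/(5/6) = 0.2.
Target odds = 0.99/0.01 = 99.
Required Bayes factor = 99 ÷ 0.2 = 495.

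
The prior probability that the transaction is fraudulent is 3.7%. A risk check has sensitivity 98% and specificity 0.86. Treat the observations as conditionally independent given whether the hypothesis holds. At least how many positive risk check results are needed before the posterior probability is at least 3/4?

3

Prior odds: 0.037 ÷ 0.963 = 37/963.
False-positive rate = 1 − 0.86 = 0.14; likelihood ratio of a positive = 0.98/0.14 = 7.
Target odds: 0.75 ÷ 0.25 = 3.
Need (37/963) × 7ⁿ ≥ 3, i.e. 7ⁿ ≥ 2889/37.
7² = 49 falls short of 2889/37 but 7³ = 343 reaches it, so n = 3.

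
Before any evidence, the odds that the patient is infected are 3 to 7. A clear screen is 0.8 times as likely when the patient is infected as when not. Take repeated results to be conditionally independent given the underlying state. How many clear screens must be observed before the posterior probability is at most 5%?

Prior odds = 3/7.
Likelihood ratio per clear screen = 0.8.
Target posterior odds = 0.05/0.95 = 1/19.
Require 0.8ⁿ ≤ 1/19 ÷ (3/7) = 7/57.
0.8⁹ = 262144/1953125 is still above 7/57 but 0.8¹⁰ = 1048576/9765625 is at or below it, so n = 10.

10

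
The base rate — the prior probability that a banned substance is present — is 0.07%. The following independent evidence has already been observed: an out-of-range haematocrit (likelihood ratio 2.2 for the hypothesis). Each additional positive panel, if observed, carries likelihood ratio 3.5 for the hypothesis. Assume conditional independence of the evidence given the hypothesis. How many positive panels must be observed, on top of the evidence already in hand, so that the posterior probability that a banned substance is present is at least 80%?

Prior odds = 0.0007/0.9993 = 7/9993.
Bayes factor of the evidence already in hand = 2.2.
Odds after that evidence = (7/9993) × 2.2 = 77/49965.
Target odds = 0.8/0.2 = 4.
Need 3.5ⁿ ≥ 4 ÷ (77/49965) = 199860/77.
3.5⁶ = 1838.265625 falls short of 199860/77 but 3.5⁷ = 823543/128 reaches it, so n = 7.

7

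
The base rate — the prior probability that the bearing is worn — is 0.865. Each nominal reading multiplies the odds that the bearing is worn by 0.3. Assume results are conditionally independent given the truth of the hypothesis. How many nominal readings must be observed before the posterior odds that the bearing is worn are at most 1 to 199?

6

Prior odds: 0.865 ÷ 0.135 = 173/27.
Likelihood ratio per nominal reading = 0.3.
Target odds = 1/199.
Need (173/27) × 0.3ⁿ ≤ 1/199, i.e. 0.3ⁿ ≤ 27/34427.
0.3⁵ = 243/100000 is still above 27/34427 but 0.3⁶ = 729/1000000 is at or below it, so n = 6.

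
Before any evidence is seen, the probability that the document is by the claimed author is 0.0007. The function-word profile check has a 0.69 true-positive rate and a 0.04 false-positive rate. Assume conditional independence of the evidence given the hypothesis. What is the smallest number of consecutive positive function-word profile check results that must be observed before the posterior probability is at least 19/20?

Prior odds = 0.0007/0.9993 = 7/9993.
Likelihood ratio of a positive result = 0.69/0.04 = 17.25.
Target odds: 0.95 ÷ 0.05 = 19.
Require 17.25ⁿ ≥ 19 ÷ (7/9993) = 189867/7.
17.25³ = 5132.953125 falls short of 189867/7 but 17.25⁴ = 22667121/256 reaches it, so n = 4.

4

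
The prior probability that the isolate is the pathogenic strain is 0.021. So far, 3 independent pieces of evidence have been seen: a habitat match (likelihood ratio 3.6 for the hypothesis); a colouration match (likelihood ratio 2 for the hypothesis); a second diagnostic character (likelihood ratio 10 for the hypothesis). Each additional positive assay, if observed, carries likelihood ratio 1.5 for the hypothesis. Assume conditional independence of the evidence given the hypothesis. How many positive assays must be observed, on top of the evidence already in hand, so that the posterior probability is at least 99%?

11

Prior odds = 0.021/0.979 = 21/979.
Combined Bayes factor of the evidence already in hand = 3.6 × 2 × 10 = 72.
Odds after that evidence = (21/979) × 72 = 1512/979.
Target odds = 0.99/0.01 = 99.
Need 1.5ⁿ ≥ 99 ÷ (1512/979) = 10769/168.
1.5¹⁰ = 59049/1024 falls short of 10769/168 but 1.5¹¹ = 177147/2048 reaches it, so n = 11.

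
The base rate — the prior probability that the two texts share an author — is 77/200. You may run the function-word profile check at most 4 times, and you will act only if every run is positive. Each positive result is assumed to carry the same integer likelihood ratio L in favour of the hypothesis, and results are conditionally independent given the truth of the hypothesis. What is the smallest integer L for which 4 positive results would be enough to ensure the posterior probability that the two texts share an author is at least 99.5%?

5

Prior odds = 0.385/0.615 = 77/123.
Target odds = 0.995/0.005 = 199.
Need L⁴ ≥ 199 ÷ (77/123) = 24477/77.
4⁴ = 256 < 24477/77 ≤ 625 = 5⁴, so L = 5.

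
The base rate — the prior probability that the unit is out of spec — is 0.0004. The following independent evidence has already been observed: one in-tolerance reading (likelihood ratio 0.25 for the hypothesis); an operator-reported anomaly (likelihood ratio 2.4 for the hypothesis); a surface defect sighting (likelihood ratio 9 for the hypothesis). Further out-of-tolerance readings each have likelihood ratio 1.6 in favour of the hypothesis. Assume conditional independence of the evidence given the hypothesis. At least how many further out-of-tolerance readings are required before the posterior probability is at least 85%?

Prior odds = 0.0004/0.9996 = 1/2499.
Combined Bayes factor of the evidence already in hand = 0.25 × 2.4 × 9 = 5.4.
Odds after that evidence = (1/2499) × 5.4 = 9/4165.
Target odds = 0.85/0.15 = 17/3.
Need 1.6ⁿ ≥ 17/3 ÷ (9/4165) = 70805/27.
1.6¹⁶ ≈1844.67 falls short of 70805/27 but 1.6¹⁷ ≈2951.48 reaches it, so n = 17.

17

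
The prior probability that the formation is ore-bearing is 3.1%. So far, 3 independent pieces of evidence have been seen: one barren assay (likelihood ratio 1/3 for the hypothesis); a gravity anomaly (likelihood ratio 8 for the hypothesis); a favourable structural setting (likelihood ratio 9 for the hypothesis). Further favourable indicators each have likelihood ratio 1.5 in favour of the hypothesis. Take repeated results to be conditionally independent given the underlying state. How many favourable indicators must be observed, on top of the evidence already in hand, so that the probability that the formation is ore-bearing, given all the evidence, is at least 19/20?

Prior odds = 0.031/0.969 = 31/969.
Combined Bayes factor of the evidence already in hand = (1/3) × 8 × 9 = 24.
Odds after that evidence = (31/969) × 24 = 248/323.
Target odds = 0.95/0.05 = 19.
Need 1.5ⁿ ≥ 19 ÷ (248/323) = 6137/248.
1.5⁷ = 17.0859375 falls short of 6137/248 but 1.5⁸ = 25.62890625 reaches it, so n = 8.

8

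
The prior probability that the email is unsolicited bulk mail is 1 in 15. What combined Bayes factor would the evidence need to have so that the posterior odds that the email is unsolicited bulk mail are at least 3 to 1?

Prior odds = (1/15)/(14/15) = 1/14.
Target odds = 3.
Required Bayes factor = 3 ÷ (1/14) = 42.

42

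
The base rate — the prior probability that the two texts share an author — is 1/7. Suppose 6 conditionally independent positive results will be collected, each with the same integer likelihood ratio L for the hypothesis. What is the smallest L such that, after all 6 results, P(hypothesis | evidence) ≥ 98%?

Prior odds = (1/7)/(6/7) = 1/6.
Target odds = 0.98/0.02 = 49.
Need L⁶ ≥ 49 ÷ (1/6) = 294.
2⁶ = 64 < 294 ≤ 729 = 3⁶, so L = 3.

3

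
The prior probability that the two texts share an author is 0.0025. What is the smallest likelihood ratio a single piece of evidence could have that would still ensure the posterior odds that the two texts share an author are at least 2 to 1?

798

Prior odds = 0.0025/0.9975 = 1/399.
Target odds = 2.
Required Bayes factor = 2 ÷ (1/399) = 798.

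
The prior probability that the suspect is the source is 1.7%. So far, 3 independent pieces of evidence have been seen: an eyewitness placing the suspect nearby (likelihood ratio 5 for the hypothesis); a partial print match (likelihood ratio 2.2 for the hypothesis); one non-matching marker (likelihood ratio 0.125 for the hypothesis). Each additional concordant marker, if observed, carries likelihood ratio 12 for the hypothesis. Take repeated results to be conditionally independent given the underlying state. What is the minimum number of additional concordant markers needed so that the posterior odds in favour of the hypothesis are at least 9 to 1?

Prior odds = 0.017/0.983 = 17/983.
Combined Bayes factor of the evidence already in hand = 5 × 2.2 × 0.125 = 1.375.
Odds after that evidence = (17/983) × 1.375 = 187/7864.
Target odds = 9.
Need 12ⁿ ≥ 9 ÷ (187/7864) = 70776/187.
12² = 144 falls short of 70776/187 but 12³ = 1728 reaches it, so n = 3.

3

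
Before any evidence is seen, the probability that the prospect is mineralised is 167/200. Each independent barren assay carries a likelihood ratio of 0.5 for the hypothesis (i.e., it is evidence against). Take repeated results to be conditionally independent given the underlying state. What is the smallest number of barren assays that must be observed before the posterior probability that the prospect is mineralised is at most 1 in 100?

9

Prior odds: 0.835 ÷ 0.165 = 167/33.
Likelihood ratio per barren assay = 0.5.
Target odds: 0.01 ÷ 0.99 = 1/99.
Require 0.5ⁿ ≤ 1/99 ÷ (167/33) = 1/501.
0.5⁸ = 0.00390625 is still above 1/501 but 0.5⁹ = 0.001953125 is at or below it, so n = 9.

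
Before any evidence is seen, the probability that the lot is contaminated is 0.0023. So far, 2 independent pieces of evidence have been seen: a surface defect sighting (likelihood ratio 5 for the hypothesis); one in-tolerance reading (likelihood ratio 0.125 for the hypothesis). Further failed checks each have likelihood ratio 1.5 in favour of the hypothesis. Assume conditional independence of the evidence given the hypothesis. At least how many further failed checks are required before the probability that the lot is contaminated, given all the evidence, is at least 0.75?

19

Prior odds = 0.0023/0.9977 = 23/9977.
Combined Bayes factor of the evidence already in hand = 5 × 0.125 = 0.625.
Odds after that evidence = (23/9977) × 0.625 = 115/79816.
Target odds = 0.75/0.25 = 3.
Need 1.5ⁿ ≥ 3 ÷ (115/79816) = 239448/115.
1.5¹⁸ = 387420489/262144 falls short of 239448/115 but 1.5¹⁹ ≈2216.84 reaches it, so n = 19.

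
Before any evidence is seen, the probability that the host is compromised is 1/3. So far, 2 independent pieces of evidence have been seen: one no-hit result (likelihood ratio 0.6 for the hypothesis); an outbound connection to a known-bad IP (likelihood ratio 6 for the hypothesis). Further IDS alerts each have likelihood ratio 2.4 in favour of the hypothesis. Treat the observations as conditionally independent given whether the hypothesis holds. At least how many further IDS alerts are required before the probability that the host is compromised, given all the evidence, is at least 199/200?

Prior odds = (1/3)/(2/3) = 0.5.
Combined Bayes factor of the evidence already in hand = 0.6 × 6 = 3.6.
Odds after that evidence = 0.5 × 3.6 = 1.8.
Target odds = 0.995/0.005 = 199.
Need 2.4ⁿ ≥ 199 ÷ 1.8 = 995/9.
2.4⁵ = 79.62624 falls short of 995/9 but 2.4⁶ = 2985984/15625 reaches it, so n = 6.

6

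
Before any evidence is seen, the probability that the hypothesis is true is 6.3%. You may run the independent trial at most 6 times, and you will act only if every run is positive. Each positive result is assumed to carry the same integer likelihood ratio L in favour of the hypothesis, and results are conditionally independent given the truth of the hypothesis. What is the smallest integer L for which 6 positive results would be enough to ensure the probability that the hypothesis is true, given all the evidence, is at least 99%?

4

Prior odds = 0.063/0.937 = 63/937.
Target odds = 0.99/0.01 = 99.
Need L⁶ ≥ 99 ÷ (63/937) = 10307/7.
3⁶ = 729 < 10307/7 ≤ 4096 = 4⁶, so L = 4.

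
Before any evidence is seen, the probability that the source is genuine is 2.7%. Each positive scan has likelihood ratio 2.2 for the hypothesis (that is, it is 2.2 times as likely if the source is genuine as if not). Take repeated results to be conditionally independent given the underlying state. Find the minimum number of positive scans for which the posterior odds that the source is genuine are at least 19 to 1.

Prior odds: 0.027 ÷ 0.973 = 27/973.
Likelihood ratio per positive scan = 2.2.
Target odds = 19.
Need (27/973) × 2.2ⁿ ≥ 19, i.e. 2.2ⁿ ≥ 18487/27.
2.2⁸ = 214358881/390625 falls short of 18487/27 but 2.2⁹ ≈1207.27 reaches it, so n = 9.

9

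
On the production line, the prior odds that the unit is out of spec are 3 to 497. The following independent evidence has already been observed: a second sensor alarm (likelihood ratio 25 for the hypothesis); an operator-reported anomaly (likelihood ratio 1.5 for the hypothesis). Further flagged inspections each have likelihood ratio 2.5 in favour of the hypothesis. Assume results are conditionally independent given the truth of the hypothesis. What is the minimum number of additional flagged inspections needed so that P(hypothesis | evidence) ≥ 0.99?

7

Prior odds = 3/497.
Combined Bayes factor of the evidence already in hand = 25 × 1.5 = 37.5.
Odds after that evidence = (3/497) × 37.5 = 225/994.
Target odds = 0.99/0.01 = 99.
Need 2.5ⁿ ≥ 99 ÷ (225/994) = 437.36.
2.5⁶ = 244.140625 falls short of 437.36 but 2.5⁷ = 610.3515625 reaches it, so n = 7.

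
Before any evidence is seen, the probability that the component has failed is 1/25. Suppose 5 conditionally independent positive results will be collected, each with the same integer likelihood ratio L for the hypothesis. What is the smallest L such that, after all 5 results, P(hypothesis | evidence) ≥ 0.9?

Prior odds = 0.04/0.96 = 1/24.
Target odds = 0.9/0.1 = 9.
Need L⁵ ≥ 9 ÷ (1/24) = 216.
2⁵ = 32 < 216 ≤ 243 = 3⁵, so L = 3.

3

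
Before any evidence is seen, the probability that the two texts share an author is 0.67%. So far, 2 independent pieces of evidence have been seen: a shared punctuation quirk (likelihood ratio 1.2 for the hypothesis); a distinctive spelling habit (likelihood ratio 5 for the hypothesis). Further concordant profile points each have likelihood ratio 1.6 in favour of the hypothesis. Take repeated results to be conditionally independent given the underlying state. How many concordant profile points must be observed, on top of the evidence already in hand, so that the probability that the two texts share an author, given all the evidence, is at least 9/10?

Prior odds = 0.0067/0.9933 = 67/9933.
Combined Bayes factor of the evidence already in hand = 1.2 × 5 = 6.
Odds after that evidence = (67/9933) × 6 = 134/3311.
Target odds = 0.9/0.1 = 9.
Need 1.6ⁿ ≥ 9 ÷ (134/3311) = 29799/134.
1.6¹¹ ≈175.922 falls short of 29799/134 but 1.6¹² ≈281.475 reaches it, so n = 12.

12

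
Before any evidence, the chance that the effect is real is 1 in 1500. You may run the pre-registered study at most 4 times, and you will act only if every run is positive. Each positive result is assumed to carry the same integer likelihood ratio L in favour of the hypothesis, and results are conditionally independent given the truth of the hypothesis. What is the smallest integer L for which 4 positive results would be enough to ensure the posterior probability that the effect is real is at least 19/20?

Prior odds = (1/1500)/(1499/1500) = 1/1499.
Target odds = 0.95/0.05 = 19.
Need L⁴ ≥ 19 ÷ (1/1499) = 28481.
12⁴ = 20736 < 28481 ≤ 28561 = 13⁴, so L = 13.

13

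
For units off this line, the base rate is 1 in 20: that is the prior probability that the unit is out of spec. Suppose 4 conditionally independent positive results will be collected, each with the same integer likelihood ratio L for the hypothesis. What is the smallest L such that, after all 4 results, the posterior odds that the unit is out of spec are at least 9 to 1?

Prior odds = 0.05/0.95 = 1/19.
Target odds = 9.
Need L⁴ ≥ 9 ÷ (1/19) = 171.
3⁴ = 81 < 171 ≤ 256 = 4⁴, so L = 4.

4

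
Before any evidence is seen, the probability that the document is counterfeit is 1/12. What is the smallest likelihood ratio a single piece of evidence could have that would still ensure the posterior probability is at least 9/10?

Prior odds = (1/12)/(11/12) = 1/11.
Target odds = 0.9/0.1 = 9.
Required Bayes factor = 9 ÷ (1/11) = 99.

99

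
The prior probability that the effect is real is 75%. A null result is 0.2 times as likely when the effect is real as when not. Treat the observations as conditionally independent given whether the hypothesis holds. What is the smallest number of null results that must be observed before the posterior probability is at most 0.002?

Prior odds = 0.75/0.25 = 3.
Likelihood ratio per null result = 0.2.
Target posterior odds = 0.002/0.998 = 1/499.
Need 3 × 0.2ⁿ ≤ 1/499, i.e. 0.2ⁿ ≤ 1/1497.
0.2⁴ = 0.0016 is still above 1/1497 but 0.2⁵ = 0.00032 is at or below it, so n = 5.

5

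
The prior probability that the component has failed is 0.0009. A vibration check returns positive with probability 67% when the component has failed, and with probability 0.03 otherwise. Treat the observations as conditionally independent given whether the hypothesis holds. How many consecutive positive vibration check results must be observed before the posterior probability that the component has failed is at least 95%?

4

Prior odds = 0.0009/0.9991 = 9/9991.
Likelihood ratio of a positive result = 0.67/0.03 = 67/3.
Target odds: 0.95 ÷ 0.05 = 19.
Need (9/9991) × (67/3)ⁿ ≥ 19, i.e. (67/3)ⁿ ≥ 189829/9.
(67/3)³ = 300763/27 falls short of 189829/9 but (67/3)⁴ = 20151121/81 reaches it, so n = 4.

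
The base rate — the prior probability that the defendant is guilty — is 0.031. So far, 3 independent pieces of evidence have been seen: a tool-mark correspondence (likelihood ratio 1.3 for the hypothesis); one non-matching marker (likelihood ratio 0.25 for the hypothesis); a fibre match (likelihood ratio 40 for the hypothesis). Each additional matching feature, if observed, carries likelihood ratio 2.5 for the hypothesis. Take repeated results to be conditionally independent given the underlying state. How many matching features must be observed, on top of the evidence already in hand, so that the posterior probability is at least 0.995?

7

Prior odds = 0.031/0.969 = 31/969.
Combined Bayes factor of the evidence already in hand = 1.3 × 0.25 × 40 = 13.
Odds after that evidence = (31/969) × 13 = 403/969.
Target odds = 0.995/0.005 = 199.
Need 2.5ⁿ ≥ 199 ÷ (403/969) = 192831/403.
2.5⁶ = 244.140625 falls short of 192831/403 but 2.5⁷ = 610.3515625 reaches it, so n = 7.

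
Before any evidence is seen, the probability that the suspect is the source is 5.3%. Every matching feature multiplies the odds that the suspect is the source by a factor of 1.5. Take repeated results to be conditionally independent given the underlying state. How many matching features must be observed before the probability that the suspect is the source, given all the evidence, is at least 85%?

12

Prior odds: 0.053 ÷ 0.947 = 53/947.
Likelihood ratio per matching feature = 1.5.
Target odds: 0.85 ÷ 0.15 = 17/3.
Require 1.5ⁿ ≥ 17/3 ÷ (53/947) = 16099/159.
1.5¹¹ = 177147/2048 falls short of 16099/159 but 1.5¹² = 531441/4096 reaches it, so n = 12.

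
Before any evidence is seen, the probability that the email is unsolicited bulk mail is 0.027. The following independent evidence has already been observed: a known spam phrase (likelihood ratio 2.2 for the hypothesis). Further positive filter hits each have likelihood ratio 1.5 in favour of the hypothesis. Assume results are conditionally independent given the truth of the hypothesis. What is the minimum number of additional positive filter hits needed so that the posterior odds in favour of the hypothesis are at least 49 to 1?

17

Prior odds = 0.027/0.973 = 27/973.
Bayes factor of the evidence already in hand = 2.2.
Odds after that evidence = (27/973) × 2.2 = 297/4865.
Target odds = 49.
Need 1.5ⁿ ≥ 49 ÷ (297/4865) = 238385/297.
1.5¹⁶ = 43046721/65536 falls short of 238385/297 but 1.5¹⁷ = 129140163/131072 reaches it, so n = 17.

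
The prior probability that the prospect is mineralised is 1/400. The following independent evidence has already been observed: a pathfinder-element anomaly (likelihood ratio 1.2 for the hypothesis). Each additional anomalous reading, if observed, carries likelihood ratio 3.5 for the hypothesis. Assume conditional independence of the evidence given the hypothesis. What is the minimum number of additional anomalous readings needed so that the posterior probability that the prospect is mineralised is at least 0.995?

Prior odds = 0.0025/0.9975 = 1/399.
Bayes factor of the evidence already in hand = 1.2.
Odds after that evidence = (1/399) × 1.2 = 2/665.
Target odds = 0.995/0.005 = 199.
Need 3.5ⁿ ≥ 199 ÷ (2/665) = 66167.5.
3.5⁸ = 5764801/256 falls short of 66167.5 but 3.5⁹ = 40353607/512 reaches it, so n = 9.

9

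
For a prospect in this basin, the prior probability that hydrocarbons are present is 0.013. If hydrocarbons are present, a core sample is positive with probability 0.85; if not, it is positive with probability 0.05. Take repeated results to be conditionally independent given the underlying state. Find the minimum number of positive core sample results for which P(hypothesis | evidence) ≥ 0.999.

4

Prior odds = 0.013/0.987 = 13/987.
Likelihood ratio of a positive = 0.85/0.05 = 17.
Target posterior odds = 0.999/0.001 = 999.
Need (13/987) × 17ⁿ ≥ 999, i.e. 17ⁿ ≥ 986013/13.
17³ = 4913 falls short of 986013/13 but 17⁴ = 83521 reaches it, so n = 4.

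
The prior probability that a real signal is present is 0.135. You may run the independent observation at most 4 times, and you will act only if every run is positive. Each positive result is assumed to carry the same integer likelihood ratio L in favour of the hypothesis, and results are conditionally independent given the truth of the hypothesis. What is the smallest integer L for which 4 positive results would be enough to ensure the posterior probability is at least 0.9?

Prior odds = 0.135/0.865 = 27/173.
Target odds = 0.9/0.1 = 9.
Need L⁴ ≥ 9 ÷ (27/173) = 173/3.
2⁴ = 16 < 173/3 ≤ 81 = 3⁴, so L = 3.

3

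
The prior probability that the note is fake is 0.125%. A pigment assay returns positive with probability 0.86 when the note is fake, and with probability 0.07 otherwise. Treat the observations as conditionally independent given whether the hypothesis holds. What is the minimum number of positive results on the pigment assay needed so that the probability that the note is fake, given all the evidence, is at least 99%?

Prior odds: 0.00125 ÷ 0.99875 = 1/799.
Likelihood ratio of a positive result = 0.86/0.07 = 86/7.
Target posterior odds = 0.99/0.01 = 99.
Require (86/7)ⁿ ≥ 99 ÷ (1/799) = 79101.
(86/7)⁴ = 54700816/2401 falls short of 79101 but (86/7)⁵ ≈279899 reaches it, so n = 5.

5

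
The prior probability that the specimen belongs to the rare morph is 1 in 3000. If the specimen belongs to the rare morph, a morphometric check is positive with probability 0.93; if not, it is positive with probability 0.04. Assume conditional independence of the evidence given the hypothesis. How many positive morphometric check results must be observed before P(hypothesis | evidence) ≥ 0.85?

4

Prior odds: (1/3000) ÷ (2999/3000) = 1/2999.
Likelihood ratio of a positive = 0.93/0.04 = 23.25.
Target odds: 0.85 ÷ 0.15 = 17/3.
Need (1/2999) × 23.25ⁿ ≥ 17/3, i.e. 23.25ⁿ ≥ 50983/3.
23.25³ = 804357/64 falls short of 50983/3 but 23.25⁴ = 74805201/256 reaches it, so n = 4.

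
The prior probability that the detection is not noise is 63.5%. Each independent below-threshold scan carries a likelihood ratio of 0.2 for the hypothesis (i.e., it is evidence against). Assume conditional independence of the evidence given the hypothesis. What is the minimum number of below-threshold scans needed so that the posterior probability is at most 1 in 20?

3

Prior odds = 0.635/0.365 = 127/73.
Likelihood ratio per below-threshold scan = 0.2.
Target odds: 0.05 ÷ 0.95 = 1/19.
Need (127/73) × 0.2ⁿ ≤ 1/19, i.e. 0.2ⁿ ≤ 73/2413.
0.2² = 0.04 is still above 73/2413 but 0.2³ = 0.008 is at or below it, so n = 3.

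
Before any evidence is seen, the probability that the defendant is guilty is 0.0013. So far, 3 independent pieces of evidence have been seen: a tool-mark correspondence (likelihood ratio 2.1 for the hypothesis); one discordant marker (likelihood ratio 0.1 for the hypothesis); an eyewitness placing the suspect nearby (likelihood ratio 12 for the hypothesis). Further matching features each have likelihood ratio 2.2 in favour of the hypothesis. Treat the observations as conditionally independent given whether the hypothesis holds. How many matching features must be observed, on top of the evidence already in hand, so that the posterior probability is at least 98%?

Prior odds = 0.0013/0.9987 = 13/9987.
Combined Bayes factor of the evidence already in hand = 2.1 × 0.1 × 12 = 2.52.
Odds after that evidence = (13/9987) × 2.52 = 273/83225.
Target odds = 0.98/0.02 = 49.
Need 2.2ⁿ ≥ 49 ÷ (273/83225) = 582575/39.
2.2¹² ≈12855 falls short of 582575/39 but 2.2¹³ ≈28281 reaches it, so n = 13.

13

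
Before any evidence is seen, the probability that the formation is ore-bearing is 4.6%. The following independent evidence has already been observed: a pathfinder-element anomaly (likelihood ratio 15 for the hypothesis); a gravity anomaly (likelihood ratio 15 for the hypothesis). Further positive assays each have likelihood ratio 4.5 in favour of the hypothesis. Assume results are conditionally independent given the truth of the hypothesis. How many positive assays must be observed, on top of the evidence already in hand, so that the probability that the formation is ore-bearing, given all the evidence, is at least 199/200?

Prior odds = 0.046/0.954 = 23/477.
Combined Bayes factor of the evidence already in hand = 15 × 15 = 225.
Odds after that evidence = (23/477) × 225 = 575/53.
Target odds = 0.995/0.005 = 199.
Need 4.5ⁿ ≥ 199 ÷ (575/53) = 10547/575.
4.5¹ = 4.5 falls short of 10547/575 but 4.5² = 20.25 reaches it, so n = 2.

2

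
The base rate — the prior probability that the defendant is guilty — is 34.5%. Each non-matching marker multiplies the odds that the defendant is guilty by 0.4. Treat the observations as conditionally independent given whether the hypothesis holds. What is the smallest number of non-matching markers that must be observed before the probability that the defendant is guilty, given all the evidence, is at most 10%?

Prior odds: 0.345 ÷ 0.655 = 69/131.
Likelihood ratio per non-matching marker = 0.4.
Target odds: 0.1 ÷ 0.9 = 1/9.
Need (69/131) × 0.4ⁿ ≤ 1/9, i.e. 0.4ⁿ ≤ 131/621.
0.4¹ = 0.4 is still above 131/621 but 0.4² = 0.16 is at or below it, so n = 2.

2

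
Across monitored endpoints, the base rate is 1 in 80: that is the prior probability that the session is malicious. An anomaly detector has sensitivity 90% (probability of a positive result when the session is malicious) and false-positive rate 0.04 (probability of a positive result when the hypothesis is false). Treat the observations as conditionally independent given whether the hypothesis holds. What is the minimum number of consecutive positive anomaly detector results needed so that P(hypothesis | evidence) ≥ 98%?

Prior odds: 0.0125 ÷ 0.9875 = 1/79.
Likelihood ratio of a positive result = 0.9/0.04 = 22.5.
Target posterior odds = 0.98/0.02 = 49.
Require 22.5ⁿ ≥ 49 ÷ (1/79) = 3871.
22.5² = 506.25 falls short of 3871 but 22.5³ = 11390.625 reaches it, so n = 3.

3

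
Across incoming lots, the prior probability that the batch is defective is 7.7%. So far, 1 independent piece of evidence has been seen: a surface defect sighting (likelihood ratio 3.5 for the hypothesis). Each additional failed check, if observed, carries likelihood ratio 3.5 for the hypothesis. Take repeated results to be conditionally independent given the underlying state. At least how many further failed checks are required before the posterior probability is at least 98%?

5

Prior odds = 0.077/0.923 = 77/923.
Bayes factor of the evidence already in hand = 3.5.
Odds after that evidence = (77/923) × 3.5 = 539/1846.
Target odds = 0.98/0.02 = 49.
Need 3.5ⁿ ≥ 49 ÷ (539/1846) = 1846/11.
3.5⁴ = 150.0625 falls short of 1846/11 but 3.5⁵ = 525.21875 reaches it, so n = 5.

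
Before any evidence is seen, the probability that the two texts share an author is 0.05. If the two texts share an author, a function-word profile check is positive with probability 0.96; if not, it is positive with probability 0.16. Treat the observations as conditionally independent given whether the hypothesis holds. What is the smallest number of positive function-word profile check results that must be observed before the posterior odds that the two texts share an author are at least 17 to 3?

3

Prior odds: 0.05 ÷ 0.95 = 1/19.
Likelihood ratio of a positive = 0.96/0.16 = 6.
Target odds = 17/3.
Need (1/19) × 6ⁿ ≥ 17/3, i.e. 6ⁿ ≥ 323/3.
6² = 36 falls short of 323/3 but 6³ = 216 reaches it, so n = 3.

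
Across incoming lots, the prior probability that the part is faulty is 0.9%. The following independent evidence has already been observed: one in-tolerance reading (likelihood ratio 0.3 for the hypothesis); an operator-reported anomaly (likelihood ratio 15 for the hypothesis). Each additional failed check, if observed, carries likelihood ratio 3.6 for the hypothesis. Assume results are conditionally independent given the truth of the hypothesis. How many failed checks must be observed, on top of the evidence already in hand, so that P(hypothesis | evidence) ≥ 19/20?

5

Prior odds = 0.009/0.991 = 9/991.
Combined Bayes factor of the evidence already in hand = 0.3 × 15 = 4.5.
Odds after that evidence = (9/991) × 4.5 = 81/1982.
Target odds = 0.95/0.05 = 19.
Need 3.6ⁿ ≥ 19 ÷ (81/1982) = 37658/81.
3.6⁴ = 167.9616 falls short of 37658/81 but 3.6⁵ = 604.66176 reaches it, so n = 5.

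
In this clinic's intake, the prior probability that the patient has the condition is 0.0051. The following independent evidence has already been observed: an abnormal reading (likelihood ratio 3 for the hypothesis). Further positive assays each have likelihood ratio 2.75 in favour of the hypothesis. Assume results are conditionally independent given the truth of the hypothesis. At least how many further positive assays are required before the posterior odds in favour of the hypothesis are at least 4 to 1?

6

Prior odds = 0.0051/0.9949 = 51/9949.
Bayes factor of the evidence already in hand = 3.
Odds after that evidence = (51/9949) × 3 = 153/9949.
Target odds = 4.
Need 2.75ⁿ ≥ 4 ÷ (153/9949) = 39796/153.
2.75⁵ = 161051/1024 falls short of 39796/153 but 2.75⁶ = 1771561/4096 reaches it, so n = 6.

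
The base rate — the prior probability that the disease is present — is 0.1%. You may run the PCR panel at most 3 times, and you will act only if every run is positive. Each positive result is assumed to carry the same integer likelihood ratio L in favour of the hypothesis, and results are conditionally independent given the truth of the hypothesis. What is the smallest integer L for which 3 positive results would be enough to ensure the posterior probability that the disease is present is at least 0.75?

Prior odds = 0.001/0.999 = 1/999.
Target odds = 0.75/0.25 = 3.
Need L³ ≥ 3 ÷ (1/999) = 2997.
14³ = 2744 < 2997 ≤ 3375 = 15³, so L = 15.

15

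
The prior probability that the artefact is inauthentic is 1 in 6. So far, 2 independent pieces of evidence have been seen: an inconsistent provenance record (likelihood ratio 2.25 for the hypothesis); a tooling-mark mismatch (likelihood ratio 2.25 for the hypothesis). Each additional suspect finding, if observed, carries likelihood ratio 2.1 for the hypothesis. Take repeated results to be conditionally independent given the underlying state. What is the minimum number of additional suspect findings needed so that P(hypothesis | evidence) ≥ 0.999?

Prior odds = (1/6)/(5/6) = 0.2.
Combined Bayes factor of the evidence already in hand = 2.25 × 2.25 = 5.0625.
Odds after that evidence = 0.2 × 5.0625 = 1.0125.
Target odds = 0.999/0.001 = 999.
Need 2.1ⁿ ≥ 999 ÷ 1.0125 = 2960/3.
2.1⁹ ≈794.28 falls short of 2960/3 but 2.1¹⁰ ≈1667.99 reaches it, so n = 10.

10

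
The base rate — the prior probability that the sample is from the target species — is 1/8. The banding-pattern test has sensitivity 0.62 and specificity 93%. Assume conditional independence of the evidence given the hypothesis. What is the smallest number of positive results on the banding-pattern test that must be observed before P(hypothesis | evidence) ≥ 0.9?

Prior odds: 0.125 ÷ 0.875 = 1/7.
False-positive rate = 1 − 0.93 = 0.07; likelihood ratio of a positive = 0.62/0.07 = 62/7.
Target posterior odds = 0.9/0.1 = 9.
Need (1/7) × (62/7)ⁿ ≥ 9, i.e. (62/7)ⁿ ≥ 63.
(62/7)¹ = 62/7 falls short of 63 but (62/7)² = 3844/49 reaches it, so n = 2.

2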